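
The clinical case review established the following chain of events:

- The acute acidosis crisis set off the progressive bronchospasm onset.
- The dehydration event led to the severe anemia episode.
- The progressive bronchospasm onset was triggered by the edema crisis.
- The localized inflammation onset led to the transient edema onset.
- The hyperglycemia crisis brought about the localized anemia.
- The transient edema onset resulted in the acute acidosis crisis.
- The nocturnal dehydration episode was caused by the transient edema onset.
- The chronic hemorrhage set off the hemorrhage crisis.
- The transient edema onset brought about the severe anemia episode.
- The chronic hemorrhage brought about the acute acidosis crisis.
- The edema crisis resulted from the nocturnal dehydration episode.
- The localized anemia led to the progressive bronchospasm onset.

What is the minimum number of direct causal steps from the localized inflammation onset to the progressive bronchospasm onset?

3

Shortest chain: the localized inflammation onset → the transient edema onset → the acute acidosis crisis → the progressive bronchospasm onset.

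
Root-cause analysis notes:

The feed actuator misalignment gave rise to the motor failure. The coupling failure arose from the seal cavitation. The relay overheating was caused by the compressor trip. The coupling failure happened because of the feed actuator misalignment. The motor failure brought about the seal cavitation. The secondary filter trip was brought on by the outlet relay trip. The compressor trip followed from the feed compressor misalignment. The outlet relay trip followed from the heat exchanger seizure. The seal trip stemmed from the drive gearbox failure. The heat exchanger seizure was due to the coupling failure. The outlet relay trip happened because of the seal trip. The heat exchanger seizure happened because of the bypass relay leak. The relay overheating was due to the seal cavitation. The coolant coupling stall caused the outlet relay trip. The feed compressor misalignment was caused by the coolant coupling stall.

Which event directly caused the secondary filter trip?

the outlet relay trip

Upstream contributors include the coolant coupling stall, the bypass relay leak, the feed actuator misalignment, the motor failure, the seal cavitation, the coupling failure, the heat exchanger seizure, the drive gearbox failure, the seal trip, but only the outlet relay trip feeds directly into the secondary filter trip.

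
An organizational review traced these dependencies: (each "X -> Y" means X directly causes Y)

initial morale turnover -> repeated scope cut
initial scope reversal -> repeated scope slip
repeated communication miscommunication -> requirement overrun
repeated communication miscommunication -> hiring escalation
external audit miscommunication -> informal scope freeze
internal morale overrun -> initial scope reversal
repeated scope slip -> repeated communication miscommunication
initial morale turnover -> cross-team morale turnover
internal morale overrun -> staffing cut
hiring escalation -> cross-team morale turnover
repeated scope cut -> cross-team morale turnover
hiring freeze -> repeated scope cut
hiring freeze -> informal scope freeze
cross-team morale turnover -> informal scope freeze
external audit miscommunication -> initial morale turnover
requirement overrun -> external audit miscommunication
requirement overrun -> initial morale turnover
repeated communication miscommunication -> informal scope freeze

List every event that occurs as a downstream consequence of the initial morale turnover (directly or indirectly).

the cross-team morale turnover, the informal scope freeze, the repeated scope cut

Direct effects: the repeated scope cut, the cross-team morale turnover.
2 steps out: the informal scope freeze.
Not reachable from it: the internal morale overrun, the initial scope reversal, the staffing cut, the repeated scope slip, the repeated communication miscommunication, the requirement overrun, the hiring escalation, the external audit miscommunication, the hiring freeze.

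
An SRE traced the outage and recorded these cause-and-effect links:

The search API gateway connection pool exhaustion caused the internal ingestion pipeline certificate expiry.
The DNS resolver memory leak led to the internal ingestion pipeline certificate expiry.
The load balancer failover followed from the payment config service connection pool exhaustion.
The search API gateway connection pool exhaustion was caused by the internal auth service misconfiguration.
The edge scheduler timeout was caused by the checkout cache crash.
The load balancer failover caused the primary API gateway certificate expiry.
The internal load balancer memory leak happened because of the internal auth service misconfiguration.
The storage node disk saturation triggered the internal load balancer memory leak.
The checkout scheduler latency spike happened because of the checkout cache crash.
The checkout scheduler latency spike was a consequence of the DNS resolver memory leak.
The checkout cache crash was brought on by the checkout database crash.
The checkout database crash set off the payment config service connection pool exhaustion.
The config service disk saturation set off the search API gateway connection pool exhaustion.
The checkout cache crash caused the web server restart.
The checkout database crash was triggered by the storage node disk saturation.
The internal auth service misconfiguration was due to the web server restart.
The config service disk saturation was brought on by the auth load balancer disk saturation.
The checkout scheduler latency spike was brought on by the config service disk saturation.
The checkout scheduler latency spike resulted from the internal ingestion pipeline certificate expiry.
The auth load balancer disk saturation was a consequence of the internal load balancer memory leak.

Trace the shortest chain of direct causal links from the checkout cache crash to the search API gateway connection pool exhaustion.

the checkout cache crash → the web server restart
the web server restart → the internal auth service misconfiguration
the internal auth service misconfiguration → the search API gateway connection pool exhaustion
Length: 3 steps.

the checkout cache crash → the web server restart → the internal auth service misconfiguration → the search API gateway connection pool exhaustion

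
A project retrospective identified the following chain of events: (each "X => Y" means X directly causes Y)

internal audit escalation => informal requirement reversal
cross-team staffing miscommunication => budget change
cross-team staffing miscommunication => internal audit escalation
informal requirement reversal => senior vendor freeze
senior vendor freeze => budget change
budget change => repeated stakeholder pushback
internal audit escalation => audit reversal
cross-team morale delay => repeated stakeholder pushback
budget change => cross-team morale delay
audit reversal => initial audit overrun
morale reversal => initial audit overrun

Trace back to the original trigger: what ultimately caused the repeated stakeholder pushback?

Tracing upstream from the repeated stakeholder pushback: the repeated stakeholder pushback ← the budget change ← the cross-team staffing miscommunication.
The cross-team staffing miscommunication has no stated cause, so it is the root.

the cross-team staffing miscommunication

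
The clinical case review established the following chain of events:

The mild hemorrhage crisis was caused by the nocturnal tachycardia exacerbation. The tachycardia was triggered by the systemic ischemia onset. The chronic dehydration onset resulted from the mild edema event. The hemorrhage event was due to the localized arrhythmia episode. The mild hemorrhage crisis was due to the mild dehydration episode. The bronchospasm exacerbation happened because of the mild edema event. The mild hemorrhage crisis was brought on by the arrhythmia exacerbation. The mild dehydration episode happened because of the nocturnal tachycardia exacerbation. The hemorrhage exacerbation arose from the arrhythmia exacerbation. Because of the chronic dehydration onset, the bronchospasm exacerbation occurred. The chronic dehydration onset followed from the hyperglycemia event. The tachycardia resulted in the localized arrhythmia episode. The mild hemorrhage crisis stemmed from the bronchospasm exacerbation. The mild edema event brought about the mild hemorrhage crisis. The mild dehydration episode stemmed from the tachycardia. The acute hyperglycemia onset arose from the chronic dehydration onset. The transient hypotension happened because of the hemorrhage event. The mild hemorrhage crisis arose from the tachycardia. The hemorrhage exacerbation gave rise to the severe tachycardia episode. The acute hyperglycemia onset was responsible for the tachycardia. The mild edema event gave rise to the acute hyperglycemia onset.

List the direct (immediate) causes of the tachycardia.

Upstream contributors include the hyperglycemia event, the mild edema event, the chronic dehydration onset, but only the acute hyperglycemia onset, the systemic ischemia onset feed directly into the tachycardia.

the acute hyperglycemia onset, the systemic ischemia onset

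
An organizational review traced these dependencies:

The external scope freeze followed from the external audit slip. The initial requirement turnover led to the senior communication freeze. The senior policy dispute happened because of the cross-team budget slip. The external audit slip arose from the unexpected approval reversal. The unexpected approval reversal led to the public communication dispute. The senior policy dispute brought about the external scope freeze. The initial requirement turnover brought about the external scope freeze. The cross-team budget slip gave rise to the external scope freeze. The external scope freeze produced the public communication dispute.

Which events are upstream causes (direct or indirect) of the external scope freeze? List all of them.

Immediate causes of the external scope freeze: the cross-team budget slip, the senior policy dispute, the initial requirement turnover, the external audit slip.
Further upstream: the unexpected approval reversal.

the cross-team budget slip, the external audit slip, the initial requirement turnover, the senior policy dispute, the unexpected approval reversal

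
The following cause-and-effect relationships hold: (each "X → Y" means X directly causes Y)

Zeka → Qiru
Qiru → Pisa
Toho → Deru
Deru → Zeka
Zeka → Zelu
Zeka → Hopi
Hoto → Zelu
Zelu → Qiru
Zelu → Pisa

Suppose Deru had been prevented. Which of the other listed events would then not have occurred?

Downstream of Deru: Zeka, Zelu, Hopi, Qiru, Pisa.
Of those, still caused via another path: Zelu, Qiru, Pisa.
The remainder have no surviving cause.

Hopi, Zeka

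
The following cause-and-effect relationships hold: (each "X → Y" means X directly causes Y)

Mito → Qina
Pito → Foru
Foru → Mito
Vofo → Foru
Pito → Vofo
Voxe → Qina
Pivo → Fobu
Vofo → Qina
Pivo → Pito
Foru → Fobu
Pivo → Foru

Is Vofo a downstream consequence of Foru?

No

Foru leads to Mito, Fobu, Qina; Vofo is not among them.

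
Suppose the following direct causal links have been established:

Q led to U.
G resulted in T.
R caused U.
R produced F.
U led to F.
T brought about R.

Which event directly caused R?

Upstream contributors include G, but only T feeds directly into R.

T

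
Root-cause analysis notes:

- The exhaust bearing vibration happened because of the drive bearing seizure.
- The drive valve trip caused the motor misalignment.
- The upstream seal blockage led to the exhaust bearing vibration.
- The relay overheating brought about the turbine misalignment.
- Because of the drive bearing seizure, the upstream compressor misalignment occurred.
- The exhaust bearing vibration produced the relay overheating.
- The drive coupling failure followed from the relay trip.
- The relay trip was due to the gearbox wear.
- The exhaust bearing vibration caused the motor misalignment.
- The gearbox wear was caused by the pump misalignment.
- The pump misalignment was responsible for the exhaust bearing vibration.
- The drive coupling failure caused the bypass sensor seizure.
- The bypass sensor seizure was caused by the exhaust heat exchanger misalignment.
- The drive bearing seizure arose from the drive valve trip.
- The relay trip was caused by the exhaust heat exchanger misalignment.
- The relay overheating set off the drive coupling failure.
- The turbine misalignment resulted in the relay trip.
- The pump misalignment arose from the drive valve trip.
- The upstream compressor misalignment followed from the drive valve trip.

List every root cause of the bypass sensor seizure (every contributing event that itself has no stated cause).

the drive valve trip, the exhaust heat exchanger misalignment, the upstream seal blockage

Tracing upstream from the bypass sensor seizure: the bypass sensor seizure ← the drive coupling failure ← the relay overheating ← the exhaust bearing vibration ← the pump misalignment ← the drive valve trip.
A separate upstream branch: the bypass sensor seizure ← the drive coupling failure ← the relay overheating ← the exhaust bearing vibration ← the upstream seal blockage.
A separate upstream branch: the bypass sensor seizure ← the exhaust heat exchanger misalignment.
Each of those chain origins has no stated cause.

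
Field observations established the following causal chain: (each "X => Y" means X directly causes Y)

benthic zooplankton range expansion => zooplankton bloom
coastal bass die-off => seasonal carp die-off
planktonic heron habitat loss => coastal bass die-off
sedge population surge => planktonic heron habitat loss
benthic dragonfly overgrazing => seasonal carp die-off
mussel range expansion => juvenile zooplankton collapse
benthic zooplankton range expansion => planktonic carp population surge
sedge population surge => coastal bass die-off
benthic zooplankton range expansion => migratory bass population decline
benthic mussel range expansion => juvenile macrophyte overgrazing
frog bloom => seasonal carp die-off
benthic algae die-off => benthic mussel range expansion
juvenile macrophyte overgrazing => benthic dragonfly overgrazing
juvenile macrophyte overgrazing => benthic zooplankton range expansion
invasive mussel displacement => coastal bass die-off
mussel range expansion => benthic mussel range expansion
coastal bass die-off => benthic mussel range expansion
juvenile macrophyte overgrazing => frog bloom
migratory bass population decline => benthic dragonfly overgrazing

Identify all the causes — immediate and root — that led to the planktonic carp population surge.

Immediate cause of the planktonic carp population surge: the benthic zooplankton range expansion.
Further upstream: the benthic algae die-off, the invasive mussel displacement, the sedge population surge, the mussel range expansion, the planktonic heron habitat loss, the coastal bass die-off, the benthic mussel range expansion, the juvenile macrophyte overgrazing.

the benthic algae die-off, the benthic mussel range expansion, the benthic zooplankton range expansion, the coastal bass die-off, the invasive mussel displacement, the juvenile macrophyte overgrazing, the mussel range expansion, the planktonic heron habitat loss, the sedge population surge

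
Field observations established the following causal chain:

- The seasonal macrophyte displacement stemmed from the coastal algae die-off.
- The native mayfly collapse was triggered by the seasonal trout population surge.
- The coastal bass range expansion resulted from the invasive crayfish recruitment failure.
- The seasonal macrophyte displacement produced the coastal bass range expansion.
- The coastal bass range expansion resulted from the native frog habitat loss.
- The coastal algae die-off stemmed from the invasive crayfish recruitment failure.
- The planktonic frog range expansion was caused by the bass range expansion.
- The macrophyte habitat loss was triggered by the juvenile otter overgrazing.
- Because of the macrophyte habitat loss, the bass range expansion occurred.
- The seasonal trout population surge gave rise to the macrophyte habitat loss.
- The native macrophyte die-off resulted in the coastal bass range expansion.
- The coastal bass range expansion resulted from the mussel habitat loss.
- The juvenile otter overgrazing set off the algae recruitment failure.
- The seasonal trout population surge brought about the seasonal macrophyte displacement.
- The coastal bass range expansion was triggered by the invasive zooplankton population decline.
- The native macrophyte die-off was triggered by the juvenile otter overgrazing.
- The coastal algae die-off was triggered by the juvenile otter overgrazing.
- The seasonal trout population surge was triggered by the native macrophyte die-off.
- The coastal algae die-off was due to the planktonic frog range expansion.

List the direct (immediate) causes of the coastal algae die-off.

the invasive crayfish recruitment failure, the juvenile otter overgrazing, the planktonic frog range expansion

Upstream contributors include the native macrophyte die-off, the seasonal trout population surge, the macrophyte habitat loss, the bass range expansion, but only the invasive crayfish recruitment failure, the juvenile otter overgrazing, the planktonic frog range expansion feed directly into the coastal algae die-off.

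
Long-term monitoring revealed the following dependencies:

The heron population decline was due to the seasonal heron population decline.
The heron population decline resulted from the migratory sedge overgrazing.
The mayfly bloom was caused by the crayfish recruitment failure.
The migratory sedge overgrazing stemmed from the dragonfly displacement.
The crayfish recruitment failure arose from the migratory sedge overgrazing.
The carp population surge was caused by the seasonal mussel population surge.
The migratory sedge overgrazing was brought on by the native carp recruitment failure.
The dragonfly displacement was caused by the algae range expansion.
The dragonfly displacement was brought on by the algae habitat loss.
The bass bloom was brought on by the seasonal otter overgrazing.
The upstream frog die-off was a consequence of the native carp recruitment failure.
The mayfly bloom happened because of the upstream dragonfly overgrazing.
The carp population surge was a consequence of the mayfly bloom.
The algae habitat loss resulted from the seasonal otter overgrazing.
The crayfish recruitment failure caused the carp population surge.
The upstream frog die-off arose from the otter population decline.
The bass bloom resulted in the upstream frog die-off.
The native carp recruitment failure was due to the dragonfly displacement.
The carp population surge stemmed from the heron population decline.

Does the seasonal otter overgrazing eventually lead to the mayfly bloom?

Yes

There is a causal chain: the seasonal otter overgrazing → the algae habitat loss → the dragonfly displacement → the migratory sedge overgrazing → the crayfish recruitment failure → the mayfly bloom.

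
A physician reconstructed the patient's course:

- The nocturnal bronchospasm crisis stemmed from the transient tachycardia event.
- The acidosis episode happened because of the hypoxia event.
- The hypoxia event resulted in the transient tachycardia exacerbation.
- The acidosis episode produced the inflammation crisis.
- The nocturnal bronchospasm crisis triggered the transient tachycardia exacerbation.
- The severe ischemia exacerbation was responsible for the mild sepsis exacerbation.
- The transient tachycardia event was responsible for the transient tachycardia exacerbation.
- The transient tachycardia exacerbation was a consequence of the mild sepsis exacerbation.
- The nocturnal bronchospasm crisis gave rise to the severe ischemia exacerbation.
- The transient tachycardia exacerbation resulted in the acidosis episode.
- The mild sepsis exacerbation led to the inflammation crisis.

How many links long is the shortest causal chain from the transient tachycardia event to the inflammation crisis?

Shortest chain: the transient tachycardia event → the transient tachycardia exacerbation → the acidosis episode → the inflammation crisis.

3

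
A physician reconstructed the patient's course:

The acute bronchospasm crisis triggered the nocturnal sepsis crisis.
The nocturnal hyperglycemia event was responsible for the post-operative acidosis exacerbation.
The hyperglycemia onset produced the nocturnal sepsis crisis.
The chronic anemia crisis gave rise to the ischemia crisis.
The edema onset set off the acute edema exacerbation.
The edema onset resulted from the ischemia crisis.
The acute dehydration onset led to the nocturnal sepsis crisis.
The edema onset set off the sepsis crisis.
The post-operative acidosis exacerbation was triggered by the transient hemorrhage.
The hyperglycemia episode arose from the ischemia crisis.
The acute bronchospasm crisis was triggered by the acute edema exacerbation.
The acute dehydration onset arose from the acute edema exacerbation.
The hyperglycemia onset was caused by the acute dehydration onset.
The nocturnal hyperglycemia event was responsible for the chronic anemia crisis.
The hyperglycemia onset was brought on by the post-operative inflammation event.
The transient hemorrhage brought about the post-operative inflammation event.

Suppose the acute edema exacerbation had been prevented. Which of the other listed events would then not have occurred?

Downstream of the acute edema exacerbation: the acute bronchospasm crisis, the acute dehydration onset, the hyperglycemia onset, the nocturnal sepsis crisis.
Of those, still caused via another path: the hyperglycemia onset, the nocturnal sepsis crisis.
The remainder have no surviving cause.

the acute bronchospasm crisis, the acute dehydration onset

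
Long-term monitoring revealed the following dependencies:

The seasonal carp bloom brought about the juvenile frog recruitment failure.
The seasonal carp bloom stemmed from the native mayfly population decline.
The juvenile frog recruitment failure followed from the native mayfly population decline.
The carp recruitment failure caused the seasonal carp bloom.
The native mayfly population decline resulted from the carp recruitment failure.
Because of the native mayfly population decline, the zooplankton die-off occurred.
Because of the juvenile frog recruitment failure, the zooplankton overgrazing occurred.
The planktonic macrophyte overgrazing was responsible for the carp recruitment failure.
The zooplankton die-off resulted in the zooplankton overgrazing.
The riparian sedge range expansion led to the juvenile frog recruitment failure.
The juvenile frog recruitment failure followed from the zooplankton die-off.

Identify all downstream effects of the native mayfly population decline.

Direct effects: the zooplankton die-off, the seasonal carp bloom, the juvenile frog recruitment failure.
2 steps out: the zooplankton overgrazing.
Not reachable from it: the planktonic macrophyte overgrazing, the carp recruitment failure, the riparian sedge range expansion.

the juvenile frog recruitment failure, the seasonal carp bloom, the zooplankton die-off, the zooplankton overgrazing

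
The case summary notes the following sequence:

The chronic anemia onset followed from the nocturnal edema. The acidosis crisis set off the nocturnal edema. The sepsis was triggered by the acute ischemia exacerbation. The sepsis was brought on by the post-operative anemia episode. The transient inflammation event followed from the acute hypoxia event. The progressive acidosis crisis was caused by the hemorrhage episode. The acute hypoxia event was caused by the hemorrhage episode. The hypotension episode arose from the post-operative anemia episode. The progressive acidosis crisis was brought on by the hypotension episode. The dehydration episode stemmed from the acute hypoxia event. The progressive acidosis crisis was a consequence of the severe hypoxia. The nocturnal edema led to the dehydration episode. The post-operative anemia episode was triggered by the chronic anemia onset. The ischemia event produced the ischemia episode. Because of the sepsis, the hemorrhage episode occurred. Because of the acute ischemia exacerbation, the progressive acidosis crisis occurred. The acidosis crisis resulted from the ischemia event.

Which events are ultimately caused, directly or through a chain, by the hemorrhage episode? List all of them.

Direct effects: the acute hypoxia event, the progressive acidosis crisis.
2 steps out: the dehydration episode, the transient inflammation event.
Not reachable from it: the ischemia event, the ischemia episode, the acidosis crisis, the nocturnal edema, the chronic anemia onset, the post-operative anemia episode, the acute ischemia exacerbation, the severe hypoxia, the sepsis, the hypotension episode.

the acute hypoxia event, the dehydration episode, the progressive acidosis crisis, the transient inflammation event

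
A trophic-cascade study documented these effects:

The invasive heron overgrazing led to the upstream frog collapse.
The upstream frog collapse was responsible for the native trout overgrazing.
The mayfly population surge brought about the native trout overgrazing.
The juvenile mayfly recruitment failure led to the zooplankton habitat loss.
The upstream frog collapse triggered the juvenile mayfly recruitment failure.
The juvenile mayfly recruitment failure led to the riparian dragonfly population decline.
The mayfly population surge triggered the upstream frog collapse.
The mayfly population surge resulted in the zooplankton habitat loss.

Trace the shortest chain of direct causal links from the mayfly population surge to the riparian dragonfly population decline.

the mayfly population surge → the upstream frog collapse
the upstream frog collapse → the juvenile mayfly recruitment failure
the juvenile mayfly recruitment failure → the riparian dragonfly population decline
Length: 3 steps.

the mayfly population surge → the upstream frog collapse → the juvenile mayfly recruitment failure → the riparian dragonfly population decline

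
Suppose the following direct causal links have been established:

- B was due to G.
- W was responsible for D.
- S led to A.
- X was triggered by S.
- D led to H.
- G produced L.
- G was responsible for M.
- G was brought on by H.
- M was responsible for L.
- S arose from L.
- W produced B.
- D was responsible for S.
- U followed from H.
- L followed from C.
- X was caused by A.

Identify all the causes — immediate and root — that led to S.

C, D, G, H, L, M, W

Immediate causes of S: D, L.
Further upstream: W, H, G, M, C.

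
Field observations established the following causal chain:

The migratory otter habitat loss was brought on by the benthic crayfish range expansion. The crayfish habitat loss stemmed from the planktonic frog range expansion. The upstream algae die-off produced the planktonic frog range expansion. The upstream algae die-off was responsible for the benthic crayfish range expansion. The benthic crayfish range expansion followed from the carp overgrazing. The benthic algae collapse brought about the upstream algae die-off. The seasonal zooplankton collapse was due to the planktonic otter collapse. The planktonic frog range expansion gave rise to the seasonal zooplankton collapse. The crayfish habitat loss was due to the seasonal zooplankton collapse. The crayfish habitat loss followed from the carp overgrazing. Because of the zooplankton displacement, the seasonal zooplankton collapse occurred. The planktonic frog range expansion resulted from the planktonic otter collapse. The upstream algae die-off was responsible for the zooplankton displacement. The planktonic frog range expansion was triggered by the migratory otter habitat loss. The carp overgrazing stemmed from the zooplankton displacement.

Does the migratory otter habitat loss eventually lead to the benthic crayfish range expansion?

No

The migratory otter habitat loss leads to the planktonic frog range expansion, the seasonal zooplankton collapse, the crayfish habitat loss; the benthic crayfish range expansion is not among them.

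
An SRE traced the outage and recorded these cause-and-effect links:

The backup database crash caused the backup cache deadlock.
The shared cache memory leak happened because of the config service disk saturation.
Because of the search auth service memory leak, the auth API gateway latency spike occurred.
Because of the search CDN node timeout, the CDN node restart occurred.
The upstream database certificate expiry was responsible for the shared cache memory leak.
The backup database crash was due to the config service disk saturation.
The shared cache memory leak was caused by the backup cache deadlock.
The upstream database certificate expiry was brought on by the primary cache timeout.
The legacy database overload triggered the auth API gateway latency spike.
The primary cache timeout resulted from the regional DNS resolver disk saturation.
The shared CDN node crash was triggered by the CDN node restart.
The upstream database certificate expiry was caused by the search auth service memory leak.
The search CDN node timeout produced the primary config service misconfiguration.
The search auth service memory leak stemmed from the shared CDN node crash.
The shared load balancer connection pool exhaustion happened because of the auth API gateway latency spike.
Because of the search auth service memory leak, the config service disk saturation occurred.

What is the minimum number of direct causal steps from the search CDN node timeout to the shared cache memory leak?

Shortest chain: the search CDN node timeout → the CDN node restart → the shared CDN node crash → the search auth service memory leak → the config service disk saturation → the shared cache memory leak.

5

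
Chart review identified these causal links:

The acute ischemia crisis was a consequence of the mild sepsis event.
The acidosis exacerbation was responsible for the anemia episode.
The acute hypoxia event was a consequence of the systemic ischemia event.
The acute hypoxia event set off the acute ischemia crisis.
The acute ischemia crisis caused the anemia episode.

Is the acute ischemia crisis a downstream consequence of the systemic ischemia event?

There is a causal chain: the systemic ischemia event → the acute hypoxia event → the acute ischemia crisis.

Yes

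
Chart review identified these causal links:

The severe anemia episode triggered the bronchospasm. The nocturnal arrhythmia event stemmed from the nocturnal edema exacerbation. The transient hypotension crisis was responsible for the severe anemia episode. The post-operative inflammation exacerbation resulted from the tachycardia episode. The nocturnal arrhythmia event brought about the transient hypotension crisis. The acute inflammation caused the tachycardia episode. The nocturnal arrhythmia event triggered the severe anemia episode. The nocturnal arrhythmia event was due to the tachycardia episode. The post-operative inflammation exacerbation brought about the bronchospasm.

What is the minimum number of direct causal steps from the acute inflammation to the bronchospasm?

Shortest chain: the acute inflammation → the tachycardia episode → the post-operative inflammation exacerbation → the bronchospasm.

3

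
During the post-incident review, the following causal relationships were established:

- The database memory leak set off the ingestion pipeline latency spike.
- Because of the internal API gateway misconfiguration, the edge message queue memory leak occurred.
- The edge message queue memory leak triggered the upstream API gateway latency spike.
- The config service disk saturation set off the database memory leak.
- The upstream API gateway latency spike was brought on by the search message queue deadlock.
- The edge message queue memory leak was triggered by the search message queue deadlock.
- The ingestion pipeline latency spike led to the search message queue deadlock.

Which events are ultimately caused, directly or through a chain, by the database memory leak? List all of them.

the edge message queue memory leak, the ingestion pipeline latency spike, the search message queue deadlock, the upstream API gateway latency spike

Direct effects: the ingestion pipeline latency spike.
2 steps out: the search message queue deadlock.
3 steps out: the edge message queue memory leak, the upstream API gateway latency spike.
Not reachable from it: the config service disk saturation, the internal API gateway misconfiguration.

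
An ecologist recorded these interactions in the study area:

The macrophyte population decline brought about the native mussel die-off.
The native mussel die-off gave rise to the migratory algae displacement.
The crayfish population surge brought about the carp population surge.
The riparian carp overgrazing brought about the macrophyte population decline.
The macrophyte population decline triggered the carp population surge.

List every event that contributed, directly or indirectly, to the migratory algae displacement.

the macrophyte population decline, the native mussel die-off, the riparian carp overgrazing

Immediate cause of the migratory algae displacement: the native mussel die-off.
Further upstream: the riparian carp overgrazing, the macrophyte population decline.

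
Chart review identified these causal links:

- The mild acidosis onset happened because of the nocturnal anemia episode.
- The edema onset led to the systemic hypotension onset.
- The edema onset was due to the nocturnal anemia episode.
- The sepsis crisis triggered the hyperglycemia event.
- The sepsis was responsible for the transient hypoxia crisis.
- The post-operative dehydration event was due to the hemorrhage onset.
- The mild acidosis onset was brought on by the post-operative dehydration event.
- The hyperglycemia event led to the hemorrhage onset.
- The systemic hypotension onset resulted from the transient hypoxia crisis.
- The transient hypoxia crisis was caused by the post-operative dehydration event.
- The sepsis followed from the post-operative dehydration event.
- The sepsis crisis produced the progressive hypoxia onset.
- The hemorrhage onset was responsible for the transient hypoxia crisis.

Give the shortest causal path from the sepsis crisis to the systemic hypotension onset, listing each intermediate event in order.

the sepsis crisis → the hyperglycemia event → the hemorrhage onset → the transient hypoxia crisis → the systemic hypotension onset

the sepsis crisis → the hyperglycemia event
the hyperglycemia event → the hemorrhage onset
the hemorrhage onset → the transient hypoxia crisis
the transient hypoxia crisis → the systemic hypotension onset
Length: 4 steps.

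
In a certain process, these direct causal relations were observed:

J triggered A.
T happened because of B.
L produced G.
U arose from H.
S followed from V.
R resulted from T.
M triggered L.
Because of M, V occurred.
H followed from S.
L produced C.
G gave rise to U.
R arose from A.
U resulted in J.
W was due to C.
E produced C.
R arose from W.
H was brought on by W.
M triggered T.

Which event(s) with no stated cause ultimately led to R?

Tracing upstream from R: R ← T ← M.
A separate upstream branch: R ← W ← C ← E.
A separate upstream branch: R ← T ← B.
Each of those chain origins has no stated cause.

B, E, M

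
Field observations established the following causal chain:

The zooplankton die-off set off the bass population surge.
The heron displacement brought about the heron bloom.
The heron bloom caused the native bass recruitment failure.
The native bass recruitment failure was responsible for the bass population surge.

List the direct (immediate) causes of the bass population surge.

the native bass recruitment failure, the zooplankton die-off

Upstream contributors include the heron displacement, the heron bloom, but only the native bass recruitment failure, the zooplankton die-off feed directly into the bass population surge.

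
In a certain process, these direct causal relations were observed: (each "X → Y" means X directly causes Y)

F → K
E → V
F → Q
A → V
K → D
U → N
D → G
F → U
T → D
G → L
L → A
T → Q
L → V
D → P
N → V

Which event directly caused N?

U

Upstream contributors include F, but only U feeds directly into N.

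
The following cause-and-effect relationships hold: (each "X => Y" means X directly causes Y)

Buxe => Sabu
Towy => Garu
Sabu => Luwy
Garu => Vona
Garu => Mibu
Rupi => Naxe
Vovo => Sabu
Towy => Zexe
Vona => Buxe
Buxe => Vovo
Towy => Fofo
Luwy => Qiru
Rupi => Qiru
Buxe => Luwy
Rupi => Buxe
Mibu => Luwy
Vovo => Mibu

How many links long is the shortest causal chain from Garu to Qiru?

Shortest chain: Garu → Mibu → Luwy → Qiru.

3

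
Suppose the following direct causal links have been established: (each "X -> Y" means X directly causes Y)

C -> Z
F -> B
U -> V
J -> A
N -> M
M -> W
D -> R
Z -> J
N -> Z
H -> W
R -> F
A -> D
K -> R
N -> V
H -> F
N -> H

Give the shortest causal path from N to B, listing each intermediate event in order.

N → H
H → F
F → B
Length: 3 steps.

N → H → F → B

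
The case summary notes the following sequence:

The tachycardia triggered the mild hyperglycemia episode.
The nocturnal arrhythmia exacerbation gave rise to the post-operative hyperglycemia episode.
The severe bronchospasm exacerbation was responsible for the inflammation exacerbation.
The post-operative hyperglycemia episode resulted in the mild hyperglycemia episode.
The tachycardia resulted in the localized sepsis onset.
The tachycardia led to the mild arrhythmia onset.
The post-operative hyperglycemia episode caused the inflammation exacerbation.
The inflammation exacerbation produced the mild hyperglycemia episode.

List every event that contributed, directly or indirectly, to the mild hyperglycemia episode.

Immediate causes of the mild hyperglycemia episode: the tachycardia, the post-operative hyperglycemia episode, the inflammation exacerbation.
Further upstream: the nocturnal arrhythmia exacerbation, the severe bronchospasm exacerbation.

the inflammation exacerbation, the nocturnal arrhythmia exacerbation, the post-operative hyperglycemia episode, the severe bronchospasm exacerbation, the tachycardia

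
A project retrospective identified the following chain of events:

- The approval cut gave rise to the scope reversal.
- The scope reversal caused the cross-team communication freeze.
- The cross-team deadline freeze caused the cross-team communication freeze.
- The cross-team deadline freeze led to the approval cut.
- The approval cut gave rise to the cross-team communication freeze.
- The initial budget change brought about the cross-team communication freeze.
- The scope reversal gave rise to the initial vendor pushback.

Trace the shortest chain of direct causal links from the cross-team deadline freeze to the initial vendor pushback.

the cross-team deadline freeze → the approval cut → the scope reversal → the initial vendor pushback

the cross-team deadline freeze → the approval cut
the approval cut → the scope reversal
the scope reversal → the initial vendor pushback
Length: 3 steps.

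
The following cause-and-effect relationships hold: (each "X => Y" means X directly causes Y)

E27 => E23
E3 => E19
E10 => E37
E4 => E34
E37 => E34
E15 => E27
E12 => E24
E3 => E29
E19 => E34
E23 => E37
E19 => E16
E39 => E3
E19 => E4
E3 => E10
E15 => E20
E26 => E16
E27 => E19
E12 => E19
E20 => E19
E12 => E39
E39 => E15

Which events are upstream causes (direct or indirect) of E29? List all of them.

E12, E3, E39

Immediate cause of E29: E3.
Further upstream: E12, E39.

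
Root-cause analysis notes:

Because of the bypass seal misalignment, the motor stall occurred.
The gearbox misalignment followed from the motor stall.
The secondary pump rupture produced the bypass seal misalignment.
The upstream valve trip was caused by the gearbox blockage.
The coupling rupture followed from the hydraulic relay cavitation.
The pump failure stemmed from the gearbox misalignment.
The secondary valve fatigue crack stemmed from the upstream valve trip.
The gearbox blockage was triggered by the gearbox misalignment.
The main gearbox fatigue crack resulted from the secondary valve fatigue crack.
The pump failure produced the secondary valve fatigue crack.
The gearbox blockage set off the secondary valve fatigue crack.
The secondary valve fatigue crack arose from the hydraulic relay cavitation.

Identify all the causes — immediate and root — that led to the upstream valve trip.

Immediate cause of the upstream valve trip: the gearbox blockage.
Further upstream: the secondary pump rupture, the bypass seal misalignment, the motor stall, the gearbox misalignment.

the bypass seal misalignment, the gearbox blockage, the gearbox misalignment, the motor stall, the secondary pump rupture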